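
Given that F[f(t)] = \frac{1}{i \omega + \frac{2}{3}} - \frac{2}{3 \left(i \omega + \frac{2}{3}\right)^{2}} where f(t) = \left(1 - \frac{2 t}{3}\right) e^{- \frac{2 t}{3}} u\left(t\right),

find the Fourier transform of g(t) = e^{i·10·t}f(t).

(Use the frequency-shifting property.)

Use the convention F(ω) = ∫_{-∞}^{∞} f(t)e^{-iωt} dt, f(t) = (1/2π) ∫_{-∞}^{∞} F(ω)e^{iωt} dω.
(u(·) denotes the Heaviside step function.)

F[g](ω) = \frac{9 i \left(10 - \omega\right)}{9 \omega^{2} - 12 \omega \left(15 + i\right) + 896 + 120 i}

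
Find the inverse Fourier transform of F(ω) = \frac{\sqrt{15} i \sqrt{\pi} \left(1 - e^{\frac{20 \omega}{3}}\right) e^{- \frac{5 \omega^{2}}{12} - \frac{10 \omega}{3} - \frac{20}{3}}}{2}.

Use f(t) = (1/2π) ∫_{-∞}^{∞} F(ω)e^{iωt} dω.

f(t) = 3 e^{- \frac{3 t^{2}}{5}} \sin{\left(4 t \right)}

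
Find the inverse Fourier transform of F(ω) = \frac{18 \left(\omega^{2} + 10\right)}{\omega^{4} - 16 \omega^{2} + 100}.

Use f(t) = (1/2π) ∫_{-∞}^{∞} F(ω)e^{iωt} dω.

f(t) = 9 e^{- \left|{t}\right|} \cos{\left(3 \left|{t}\right| \right)}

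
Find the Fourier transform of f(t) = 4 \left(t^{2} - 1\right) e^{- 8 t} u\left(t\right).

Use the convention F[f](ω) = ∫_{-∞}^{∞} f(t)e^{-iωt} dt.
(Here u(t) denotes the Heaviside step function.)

F(ω) = \frac{4 \left(2 i \omega - \left(i \omega + 8\right)^{3} + 16\right)}{\left(i \omega + 8\right)^{4}}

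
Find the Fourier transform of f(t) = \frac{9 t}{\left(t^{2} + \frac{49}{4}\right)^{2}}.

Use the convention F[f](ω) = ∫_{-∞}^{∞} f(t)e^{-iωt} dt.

F(ω) = - \frac{9 i \pi \omega e^{- \frac{7 \left|{\omega}\right|}{2}}}{7}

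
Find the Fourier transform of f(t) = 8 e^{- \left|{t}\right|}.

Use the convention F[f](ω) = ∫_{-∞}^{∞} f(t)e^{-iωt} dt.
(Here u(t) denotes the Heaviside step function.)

F(ω) = \frac{16}{\omega^{2} + 1}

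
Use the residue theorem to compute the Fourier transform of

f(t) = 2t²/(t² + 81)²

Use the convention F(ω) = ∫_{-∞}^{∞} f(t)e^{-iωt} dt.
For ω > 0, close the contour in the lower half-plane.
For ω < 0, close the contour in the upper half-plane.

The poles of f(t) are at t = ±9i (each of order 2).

Let g(z) = f(z)e^{-iωz}; for large |z| the factor e^{-iωz} decays in the lower half-plane when ω > 0 and in the upper half-plane when ω < 0.

Case ω > 0 (lower half-plane, clockwise contour ⇒ F(ω) = -2πi·ΣRes):
  Res_{z = - 9 i} g(z) = \frac{i \left(1 - 9 \omega\right) e^{- 9 \omega}}{18} (pole of order 2)
  F(ω) = -2πi·ΣRes = \frac{\pi \left(1 - 9 \omega\right) e^{- 9 \omega}}{9}

Case ω < 0 (upper half-plane, counterclockwise contour ⇒ F(ω) = +2πi·ΣRes):
  Res_{z = 9 i} g(z) = \frac{i \left(- 9 \omega - 1\right) e^{9 \omega}}{18} (pole of order 2)
  F(ω) = 2πi·ΣRes = \frac{\pi \left(9 \omega + 1\right) e^{9 \omega}}{9}

Both cases combine into a single formula in |ω|:

F(ω) = \frac{\pi \left(1 - 9 \left|{\omega}\right|\right) e^{- 9 \left|{\omega}\right|}}{9}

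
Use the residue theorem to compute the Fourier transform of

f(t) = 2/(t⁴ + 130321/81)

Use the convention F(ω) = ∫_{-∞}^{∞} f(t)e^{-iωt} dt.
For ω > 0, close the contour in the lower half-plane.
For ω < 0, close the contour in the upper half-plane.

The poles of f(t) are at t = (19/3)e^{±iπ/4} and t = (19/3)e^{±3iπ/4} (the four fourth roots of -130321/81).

Let g(z) = f(z)e^{-iωz}; for large |z| the factor e^{-iωz} decays in the lower half-plane when ω > 0 and in the upper half-plane when ω < 0.

Case ω > 0 (lower half-plane, clockwise contour ⇒ F(ω) = -2πi·ΣRes):
  Res_{z = - \frac{19 \sqrt{2}}{6} - \frac{19 \sqrt{2} i}{6}} g(z) = \frac{27 \sqrt{2} i \left(1 - i\right) e^{\frac{19 \sqrt{2} \omega \left(-1 + i\right)}{6}}}{27436}
  Res_{z = \frac{19 \sqrt{2}}{6} - \frac{19 \sqrt{2} i}{6}} g(z) = \frac{27 \sqrt{2} i \left(1 + i\right) e^{- \frac{19 \sqrt{2} \omega \left(1 + i\right)}{6}}}{27436}
  F(ω) = -2πi·ΣRes = \frac{27 \sqrt{2} \pi \left(1 - i\right) \left(e^{\frac{19 \sqrt{2} i \omega}{3}} + i\right) e^{- \frac{19 \sqrt{2} \omega \left(1 + i\right)}{6}}}{13718} = \frac{54 \pi e^{- \frac{19 \sqrt{2} \omega}{6}} \sin{\left(\frac{19 \sqrt{2} \omega}{6} + \frac{\pi}{4} \right)}}{6859}

Case ω < 0 (upper half-plane, counterclockwise contour ⇒ F(ω) = +2πi·ΣRes):
  Res_{z = \frac{19 \sqrt{2}}{6} + \frac{19 \sqrt{2} i}{6}} g(z) = \frac{27 \sqrt{2} i \left(-1 + i\right) e^{\frac{19 \sqrt{2} \omega \left(1 - i\right)}{6}}}{27436}
  Res_{z = - \frac{19 \sqrt{2}}{6} + \frac{19 \sqrt{2} i}{6}} g(z) = \frac{27 \sqrt{2} \left(1 - i\right) e^{\frac{19 \sqrt{2} \omega \left(1 + i\right)}{6}}}{27436}
  F(ω) = 2πi·ΣRes = - \frac{27 \sqrt{2} i \pi \left(i \left(1 - i\right) e^{\frac{19 \sqrt{2} \omega \left(1 - i\right)}{6}} - \left(1 - i\right) e^{\frac{19 \sqrt{2} \omega \left(1 + i\right)}{6}}\right)}{13718} = \frac{54 \pi e^{\frac{19 \sqrt{2} \omega}{6}} \cos{\left(\frac{19 \sqrt{2} \omega}{6} + \frac{\pi}{4} \right)}}{6859}

Both cases combine into a single formula in |ω|:

F(ω) = \frac{54 \pi e^{- \frac{19 \sqrt{2} \left|{\omega}\right|}{6}} \sin{\left(\frac{19 \sqrt{2} \left|{\omega}\right|}{6} + \frac{\pi}{4} \right)}}{6859}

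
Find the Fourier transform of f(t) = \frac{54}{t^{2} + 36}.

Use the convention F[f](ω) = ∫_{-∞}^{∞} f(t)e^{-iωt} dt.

F(ω) = 9 \pi e^{- 6 \left|{\omega}\right|}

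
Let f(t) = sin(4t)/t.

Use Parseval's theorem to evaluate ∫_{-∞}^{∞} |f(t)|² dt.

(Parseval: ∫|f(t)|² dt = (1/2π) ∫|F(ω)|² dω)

∫|f(t)|² dt = 4 \pi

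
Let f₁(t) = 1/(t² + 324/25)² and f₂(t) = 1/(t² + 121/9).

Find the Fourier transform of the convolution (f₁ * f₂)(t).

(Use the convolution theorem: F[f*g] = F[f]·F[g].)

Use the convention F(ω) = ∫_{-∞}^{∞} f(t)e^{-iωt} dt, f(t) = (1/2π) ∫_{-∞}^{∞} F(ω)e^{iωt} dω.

F[f₁*f₂](ω) = \frac{25 \pi^{2} \left(18 \left|{\omega}\right| + 5\right) e^{- \frac{109 \left|{\omega}\right|}{15}}}{42768}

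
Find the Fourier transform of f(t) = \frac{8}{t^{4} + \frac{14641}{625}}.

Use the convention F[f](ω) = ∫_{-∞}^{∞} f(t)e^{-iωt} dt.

F(ω) = \frac{1000 \pi e^{- \frac{11 \sqrt{2} \left|{\omega}\right|}{10}} \sin{\left(\frac{11 \sqrt{2} \left|{\omega}\right|}{10} + \frac{\pi}{4} \right)}}{1331}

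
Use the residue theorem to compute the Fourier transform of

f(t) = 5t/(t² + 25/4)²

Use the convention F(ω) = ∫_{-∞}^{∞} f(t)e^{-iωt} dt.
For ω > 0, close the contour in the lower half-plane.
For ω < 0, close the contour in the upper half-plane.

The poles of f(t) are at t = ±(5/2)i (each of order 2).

Let g(z) = f(z)e^{-iωz}; for large |z| the factor e^{-iωz} decays in the lower half-plane when ω > 0 and in the upper half-plane when ω < 0.

Case ω > 0 (lower half-plane, clockwise contour ⇒ F(ω) = -2πi·ΣRes):
  Res_{z = - \frac{5 i}{2}} g(z) = \frac{\omega e^{- \frac{5 \omega}{2}}}{2} (pole of order 2)
  F(ω) = -2πi·ΣRes = - i \pi \omega e^{- \frac{5 \omega}{2}}

Case ω < 0 (upper half-plane, counterclockwise contour ⇒ F(ω) = +2πi·ΣRes):
  Res_{z = \frac{5 i}{2}} g(z) = - \frac{\omega e^{\frac{5 \omega}{2}}}{2} (pole of order 2)
  F(ω) = 2πi·ΣRes = - i \pi \omega e^{\frac{5 \omega}{2}}

Both cases combine into a single formula in |ω|:

F(ω) = - i \pi \omega e^{- \frac{5 \left|{\omega}\right|}{2}}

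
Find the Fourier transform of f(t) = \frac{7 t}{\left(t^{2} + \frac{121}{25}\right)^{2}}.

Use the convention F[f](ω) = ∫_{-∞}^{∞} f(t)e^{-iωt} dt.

F(ω) = - \frac{35 i \pi \omega e^{- \frac{11 \left|{\omega}\right|}{5}}}{22}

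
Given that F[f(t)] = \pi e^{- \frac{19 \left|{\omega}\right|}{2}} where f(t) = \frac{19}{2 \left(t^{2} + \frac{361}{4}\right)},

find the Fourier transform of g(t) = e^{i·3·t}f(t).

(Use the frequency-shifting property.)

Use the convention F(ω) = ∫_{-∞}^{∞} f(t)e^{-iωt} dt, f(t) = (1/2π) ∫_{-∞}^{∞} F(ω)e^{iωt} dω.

F[g](ω) = \pi e^{- \frac{19 \left|{\omega - 3}\right|}{2}}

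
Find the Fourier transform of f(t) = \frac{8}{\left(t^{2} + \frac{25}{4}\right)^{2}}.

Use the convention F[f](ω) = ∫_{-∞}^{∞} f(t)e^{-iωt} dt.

F(ω) = \frac{16 \pi \left(5 \left|{\omega}\right| + 2\right) e^{- \frac{5 \left|{\omega}\right|}{2}}}{125}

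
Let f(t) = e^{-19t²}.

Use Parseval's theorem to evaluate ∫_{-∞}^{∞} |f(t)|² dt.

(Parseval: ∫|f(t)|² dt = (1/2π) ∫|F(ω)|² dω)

∫|f(t)|² dt = \frac{\sqrt{38} \sqrt{\pi}}{38}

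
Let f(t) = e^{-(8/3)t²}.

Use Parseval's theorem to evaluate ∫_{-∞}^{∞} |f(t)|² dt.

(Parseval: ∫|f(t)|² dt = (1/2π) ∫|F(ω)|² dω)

∫|f(t)|² dt = \frac{\sqrt{3} \sqrt{\pi}}{4}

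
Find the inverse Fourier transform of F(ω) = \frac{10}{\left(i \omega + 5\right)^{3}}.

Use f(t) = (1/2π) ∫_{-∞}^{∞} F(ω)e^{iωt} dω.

f(t) = 5 t^{2} e^{- 5 t} u\left(t\right)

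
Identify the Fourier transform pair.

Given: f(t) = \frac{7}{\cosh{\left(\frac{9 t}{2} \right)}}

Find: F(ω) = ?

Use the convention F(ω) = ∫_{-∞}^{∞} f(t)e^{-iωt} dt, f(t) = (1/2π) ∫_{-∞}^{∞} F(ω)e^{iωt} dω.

F(ω) = \frac{14 \pi}{9 \cosh{\left(\frac{\pi \omega}{9} \right)}}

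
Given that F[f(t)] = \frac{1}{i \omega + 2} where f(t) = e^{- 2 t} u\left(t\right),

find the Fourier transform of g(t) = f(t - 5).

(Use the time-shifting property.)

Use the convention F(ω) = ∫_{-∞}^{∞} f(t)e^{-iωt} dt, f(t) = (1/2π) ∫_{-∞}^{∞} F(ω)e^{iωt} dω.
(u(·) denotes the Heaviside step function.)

F[g](ω) = \frac{e^{- 5 i \omega}}{i \omega + 2}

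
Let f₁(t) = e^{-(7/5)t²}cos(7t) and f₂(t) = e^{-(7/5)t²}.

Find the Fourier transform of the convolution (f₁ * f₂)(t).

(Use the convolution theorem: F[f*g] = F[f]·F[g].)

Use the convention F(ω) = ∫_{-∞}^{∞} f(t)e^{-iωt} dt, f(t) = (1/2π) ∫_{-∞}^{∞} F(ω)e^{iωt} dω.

F[f₁*f₂](ω) = \frac{5 \pi \left(e^{5 \omega} + 1\right) e^{- \frac{5 \omega^{2}}{14} - \frac{5 \omega}{2} - \frac{35}{4}}}{14}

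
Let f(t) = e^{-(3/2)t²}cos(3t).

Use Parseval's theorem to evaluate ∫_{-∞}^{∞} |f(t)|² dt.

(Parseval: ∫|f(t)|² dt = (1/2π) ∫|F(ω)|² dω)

∫|f(t)|² dt = \frac{\sqrt{3} \sqrt{\pi} \left(1 + e^{3}\right)}{6 e^{3}}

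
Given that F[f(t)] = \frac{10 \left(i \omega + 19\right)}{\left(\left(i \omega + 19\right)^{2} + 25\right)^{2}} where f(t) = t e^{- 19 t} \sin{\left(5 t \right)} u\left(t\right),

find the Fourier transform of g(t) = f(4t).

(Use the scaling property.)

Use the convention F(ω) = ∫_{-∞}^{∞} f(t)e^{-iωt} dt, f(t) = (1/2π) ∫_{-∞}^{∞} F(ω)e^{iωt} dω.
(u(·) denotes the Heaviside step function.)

F[g](ω) = \frac{160 \left(i \omega + 76\right)}{\left(\left(i \omega + 76\right)^{2} + 400\right)^{2}}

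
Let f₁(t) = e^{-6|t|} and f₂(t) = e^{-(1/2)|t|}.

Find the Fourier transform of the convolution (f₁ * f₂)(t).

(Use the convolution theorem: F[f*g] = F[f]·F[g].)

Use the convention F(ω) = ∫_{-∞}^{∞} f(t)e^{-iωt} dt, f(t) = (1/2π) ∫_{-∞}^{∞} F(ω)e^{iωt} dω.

F[f₁*f₂](ω) = \frac{48}{\left(\omega^{2} + 36\right) \left(4 \omega^{2} + 1\right)}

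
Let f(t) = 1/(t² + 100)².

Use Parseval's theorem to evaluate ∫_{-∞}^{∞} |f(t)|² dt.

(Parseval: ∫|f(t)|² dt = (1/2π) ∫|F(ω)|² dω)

∫|f(t)|² dt = \frac{\pi}{32000000}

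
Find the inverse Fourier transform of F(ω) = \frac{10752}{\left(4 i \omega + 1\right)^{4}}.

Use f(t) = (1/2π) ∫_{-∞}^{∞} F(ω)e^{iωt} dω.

f(t) = 7 t^{3} e^{- \frac{t}{4}} u\left(t\right)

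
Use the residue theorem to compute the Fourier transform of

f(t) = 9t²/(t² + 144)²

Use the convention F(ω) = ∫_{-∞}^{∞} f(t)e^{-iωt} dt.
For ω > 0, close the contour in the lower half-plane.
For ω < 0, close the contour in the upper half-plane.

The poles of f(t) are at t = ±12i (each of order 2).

Let g(z) = f(z)e^{-iωz}; for large |z| the factor e^{-iωz} decays in the lower half-plane when ω > 0 and in the upper half-plane when ω < 0.

Case ω > 0 (lower half-plane, clockwise contour ⇒ F(ω) = -2πi·ΣRes):
  Res_{z = - 12 i} g(z) = \frac{3 i \left(1 - 12 \omega\right) e^{- 12 \omega}}{16} (pole of order 2)
  F(ω) = -2πi·ΣRes = \frac{3 \pi \left(1 - 12 \omega\right) e^{- 12 \omega}}{8}

Case ω < 0 (upper half-plane, counterclockwise contour ⇒ F(ω) = +2πi·ΣRes):
  Res_{z = 12 i} g(z) = \frac{3 i \left(- 12 \omega - 1\right) e^{12 \omega}}{16} (pole of order 2)
  F(ω) = 2πi·ΣRes = \frac{3 \pi \left(12 \omega + 1\right) e^{12 \omega}}{8}

Both cases combine into a single formula in |ω|:

F(ω) = \frac{3 \pi \left(1 - 12 \left|{\omega}\right|\right) e^{- 12 \left|{\omega}\right|}}{8}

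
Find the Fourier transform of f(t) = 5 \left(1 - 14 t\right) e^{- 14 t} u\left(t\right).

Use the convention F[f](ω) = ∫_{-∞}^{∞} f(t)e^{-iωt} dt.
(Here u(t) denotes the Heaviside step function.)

F(ω) = \frac{5 i \omega}{- \omega^{2} + 28 i \omega + 196}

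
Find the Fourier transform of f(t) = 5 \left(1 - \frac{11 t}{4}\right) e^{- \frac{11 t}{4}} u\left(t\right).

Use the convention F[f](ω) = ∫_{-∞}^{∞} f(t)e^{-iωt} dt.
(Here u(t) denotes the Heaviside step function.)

F(ω) = \frac{80 i \omega}{- 16 \omega^{2} + 88 i \omega + 121}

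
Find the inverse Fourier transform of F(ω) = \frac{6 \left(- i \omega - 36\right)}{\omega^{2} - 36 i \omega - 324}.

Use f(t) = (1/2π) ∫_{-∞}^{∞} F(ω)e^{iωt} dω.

f(t) = 6 \left(18 t + 1\right) e^{- 18 t} u\left(t\right)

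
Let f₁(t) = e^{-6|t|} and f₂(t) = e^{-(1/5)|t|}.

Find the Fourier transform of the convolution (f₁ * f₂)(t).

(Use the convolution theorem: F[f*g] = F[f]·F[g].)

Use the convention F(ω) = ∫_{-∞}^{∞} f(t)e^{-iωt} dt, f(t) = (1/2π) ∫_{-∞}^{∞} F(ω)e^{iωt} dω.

F[f₁*f₂](ω) = \frac{120}{\left(\omega^{2} + 36\right) \left(25 \omega^{2} + 1\right)}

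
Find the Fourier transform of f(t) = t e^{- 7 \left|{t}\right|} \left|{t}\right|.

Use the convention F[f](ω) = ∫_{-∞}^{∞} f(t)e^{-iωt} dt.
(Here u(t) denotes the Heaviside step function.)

F(ω) = \frac{4 i \omega \left(\omega^{2} - 147\right)}{\left(\omega^{2} + 49\right)^{3}}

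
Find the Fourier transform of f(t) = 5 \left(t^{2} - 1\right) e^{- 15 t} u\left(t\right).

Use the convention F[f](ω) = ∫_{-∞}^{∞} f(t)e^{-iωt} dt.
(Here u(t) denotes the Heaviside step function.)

F(ω) = \frac{5 \left(2 i \omega - \left(i \omega + 15\right)^{3} + 30\right)}{\left(i \omega + 15\right)^{4}}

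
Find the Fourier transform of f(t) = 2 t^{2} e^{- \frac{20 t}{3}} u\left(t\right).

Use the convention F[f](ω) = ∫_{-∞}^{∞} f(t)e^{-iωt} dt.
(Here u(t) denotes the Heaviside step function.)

F(ω) = \frac{108}{\left(3 i \omega + 20\right)^{3}}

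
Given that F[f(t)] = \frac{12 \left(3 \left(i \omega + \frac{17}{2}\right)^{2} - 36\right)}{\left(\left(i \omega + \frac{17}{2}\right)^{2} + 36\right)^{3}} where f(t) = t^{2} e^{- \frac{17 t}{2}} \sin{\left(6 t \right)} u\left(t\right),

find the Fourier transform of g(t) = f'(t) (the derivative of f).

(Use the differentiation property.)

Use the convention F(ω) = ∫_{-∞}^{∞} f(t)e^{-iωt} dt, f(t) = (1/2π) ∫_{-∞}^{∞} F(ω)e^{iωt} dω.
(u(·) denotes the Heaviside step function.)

F[g](ω) = \frac{576 i \omega \left(\left(2 i \omega + 17\right)^{2} - 48\right)}{\left(\left(2 i \omega + 17\right)^{2} + 144\right)^{3}}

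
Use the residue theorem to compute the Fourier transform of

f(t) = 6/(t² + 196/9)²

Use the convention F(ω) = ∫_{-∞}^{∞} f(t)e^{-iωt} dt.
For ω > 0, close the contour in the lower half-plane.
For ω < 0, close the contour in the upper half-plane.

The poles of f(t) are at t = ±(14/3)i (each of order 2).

Let g(z) = f(z)e^{-iωz}; for large |z| the factor e^{-iωz} decays in the lower half-plane when ω > 0 and in the upper half-plane when ω < 0.

Case ω > 0 (lower half-plane, clockwise contour ⇒ F(ω) = -2πi·ΣRes):
  Res_{z = - \frac{14 i}{3}} g(z) = \frac{27 i \left(14 \omega + 3\right) e^{- \frac{14 \omega}{3}}}{5488} (pole of order 2)
  F(ω) = -2πi·ΣRes = \frac{27 \pi \left(14 \omega + 3\right) e^{- \frac{14 \omega}{3}}}{2744}

Case ω < 0 (upper half-plane, counterclockwise contour ⇒ F(ω) = +2πi·ΣRes):
  Res_{z = \frac{14 i}{3}} g(z) = \frac{27 i \left(14 \omega - 3\right) e^{\frac{14 \omega}{3}}}{5488} (pole of order 2)
  F(ω) = 2πi·ΣRes = \frac{27 \pi \left(3 - 14 \omega\right) e^{\frac{14 \omega}{3}}}{2744}

Both cases combine into a single formula in |ω|:

F(ω) = \frac{27 \pi \left(14 \left|{\omega}\right| + 3\right) e^{- \frac{14 \left|{\omega}\right|}{3}}}{2744}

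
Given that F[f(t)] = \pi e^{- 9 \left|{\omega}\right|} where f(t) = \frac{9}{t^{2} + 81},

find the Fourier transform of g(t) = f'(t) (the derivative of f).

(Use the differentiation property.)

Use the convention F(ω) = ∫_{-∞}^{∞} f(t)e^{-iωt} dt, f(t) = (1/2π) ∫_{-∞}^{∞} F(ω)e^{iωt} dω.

F[g](ω) = i \pi \omega e^{- 9 \left|{\omega}\right|}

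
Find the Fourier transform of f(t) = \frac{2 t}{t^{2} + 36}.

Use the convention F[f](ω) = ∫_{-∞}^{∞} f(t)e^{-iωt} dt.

F(ω) = - 2 i \pi e^{- 6 \left|{\omega}\right|} \operatorname{sign}{\left(\omega \right)}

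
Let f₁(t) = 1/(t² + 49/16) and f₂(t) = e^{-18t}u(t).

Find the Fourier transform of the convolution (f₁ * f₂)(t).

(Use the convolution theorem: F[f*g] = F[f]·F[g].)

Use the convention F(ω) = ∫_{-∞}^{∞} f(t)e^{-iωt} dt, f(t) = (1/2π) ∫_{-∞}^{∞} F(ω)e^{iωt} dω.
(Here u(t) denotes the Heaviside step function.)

F[f₁*f₂](ω) = \frac{4 \pi e^{- \frac{7 \left|{\omega}\right|}{4}}}{7 \left(i \omega + 18\right)}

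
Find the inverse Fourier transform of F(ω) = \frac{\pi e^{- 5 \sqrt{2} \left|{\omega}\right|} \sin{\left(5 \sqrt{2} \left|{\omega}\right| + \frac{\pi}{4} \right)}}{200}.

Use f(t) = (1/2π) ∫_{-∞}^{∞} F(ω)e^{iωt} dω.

f(t) = \frac{5}{t^{4} + 10000}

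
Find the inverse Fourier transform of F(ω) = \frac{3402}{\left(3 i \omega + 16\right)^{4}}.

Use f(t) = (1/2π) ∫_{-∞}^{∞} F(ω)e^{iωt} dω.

f(t) = 7 t^{3} e^{- \frac{16 t}{3}} u\left(t\right)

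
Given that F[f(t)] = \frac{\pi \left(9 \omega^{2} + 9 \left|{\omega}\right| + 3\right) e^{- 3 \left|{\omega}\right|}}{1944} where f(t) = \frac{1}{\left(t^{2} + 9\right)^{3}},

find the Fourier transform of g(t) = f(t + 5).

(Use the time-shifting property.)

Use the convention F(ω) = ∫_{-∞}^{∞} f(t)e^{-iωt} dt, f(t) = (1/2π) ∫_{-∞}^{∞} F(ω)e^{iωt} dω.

F[g](ω) = \frac{\pi \left(3 \omega^{2} + 3 \left|{\omega}\right| + 1\right) e^{5 i \omega - 3 \left|{\omega}\right|}}{648}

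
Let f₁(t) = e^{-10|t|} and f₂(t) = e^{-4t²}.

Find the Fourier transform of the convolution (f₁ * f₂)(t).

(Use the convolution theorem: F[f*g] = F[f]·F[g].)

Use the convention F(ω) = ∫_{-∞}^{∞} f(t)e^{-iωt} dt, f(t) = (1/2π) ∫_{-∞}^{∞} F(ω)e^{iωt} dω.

F[f₁*f₂](ω) = \frac{10 \sqrt{\pi} e^{- \frac{\omega^{2}}{16}}}{\omega^{2} + 100}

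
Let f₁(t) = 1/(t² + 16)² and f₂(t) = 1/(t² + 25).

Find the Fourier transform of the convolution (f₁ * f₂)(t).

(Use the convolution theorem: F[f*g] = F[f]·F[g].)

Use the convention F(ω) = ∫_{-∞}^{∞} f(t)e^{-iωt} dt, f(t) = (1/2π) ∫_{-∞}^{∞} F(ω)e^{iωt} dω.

F[f₁*f₂](ω) = \frac{\pi^{2} \left(4 \left|{\omega}\right| + 1\right) e^{- 9 \left|{\omega}\right|}}{640}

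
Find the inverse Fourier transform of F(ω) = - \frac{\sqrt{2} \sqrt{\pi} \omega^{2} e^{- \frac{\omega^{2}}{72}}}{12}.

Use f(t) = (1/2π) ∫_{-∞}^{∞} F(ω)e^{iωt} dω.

f(t) = 9 \left(72 t^{2} - 2\right) e^{- 18 t^{2}}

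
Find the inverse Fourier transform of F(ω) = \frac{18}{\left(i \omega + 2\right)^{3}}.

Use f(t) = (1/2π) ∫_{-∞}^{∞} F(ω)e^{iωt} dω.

f(t) = 9 t^{2} e^{- 2 t} u\left(t\right)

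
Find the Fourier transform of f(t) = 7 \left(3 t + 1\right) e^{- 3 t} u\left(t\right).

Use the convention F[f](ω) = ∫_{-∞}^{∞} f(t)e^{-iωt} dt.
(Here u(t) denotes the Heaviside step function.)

F(ω) = \frac{7 \left(- i \omega - 6\right)}{\omega^{2} - 6 i \omega - 9}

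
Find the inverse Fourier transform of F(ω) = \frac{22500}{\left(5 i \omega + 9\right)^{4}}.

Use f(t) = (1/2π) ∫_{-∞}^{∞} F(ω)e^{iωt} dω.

f(t) = 6 t^{3} e^{- \frac{9 t}{5}} u\left(t\right)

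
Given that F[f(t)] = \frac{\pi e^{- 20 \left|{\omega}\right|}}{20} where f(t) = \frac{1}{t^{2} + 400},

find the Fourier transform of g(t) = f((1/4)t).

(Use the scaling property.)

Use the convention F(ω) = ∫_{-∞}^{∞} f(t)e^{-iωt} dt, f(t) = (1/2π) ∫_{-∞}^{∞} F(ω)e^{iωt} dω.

F[g](ω) = \frac{\pi e^{- 80 \left|{\omega}\right|}}{5}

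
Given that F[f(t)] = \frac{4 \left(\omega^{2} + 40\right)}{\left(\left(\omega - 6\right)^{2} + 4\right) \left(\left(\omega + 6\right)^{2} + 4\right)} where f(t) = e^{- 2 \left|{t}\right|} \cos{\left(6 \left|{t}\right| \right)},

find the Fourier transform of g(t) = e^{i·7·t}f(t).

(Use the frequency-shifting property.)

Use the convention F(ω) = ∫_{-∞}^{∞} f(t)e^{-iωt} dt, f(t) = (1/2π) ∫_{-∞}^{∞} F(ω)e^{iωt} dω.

F[g](ω) = \frac{4 \left(\left(\omega - 7\right)^{2} + 40\right)}{\left(\left(\omega - 13\right)^{2} + 4\right) \left(\left(\omega - 1\right)^{2} + 4\right)}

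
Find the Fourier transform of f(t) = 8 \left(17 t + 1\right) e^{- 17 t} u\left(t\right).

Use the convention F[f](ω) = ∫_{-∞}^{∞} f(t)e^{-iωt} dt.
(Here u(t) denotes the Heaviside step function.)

F(ω) = \frac{8 \left(- i \omega - 34\right)}{\omega^{2} - 34 i \omega - 289}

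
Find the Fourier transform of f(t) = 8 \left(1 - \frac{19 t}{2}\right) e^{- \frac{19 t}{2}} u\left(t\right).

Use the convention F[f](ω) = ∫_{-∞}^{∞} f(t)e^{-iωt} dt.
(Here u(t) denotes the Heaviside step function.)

F(ω) = \frac{32 i \omega}{- 4 \omega^{2} + 76 i \omega + 361}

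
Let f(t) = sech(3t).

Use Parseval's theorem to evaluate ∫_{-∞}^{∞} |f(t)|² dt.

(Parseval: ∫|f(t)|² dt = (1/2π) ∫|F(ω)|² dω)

∫|f(t)|² dt = \frac{2}{3}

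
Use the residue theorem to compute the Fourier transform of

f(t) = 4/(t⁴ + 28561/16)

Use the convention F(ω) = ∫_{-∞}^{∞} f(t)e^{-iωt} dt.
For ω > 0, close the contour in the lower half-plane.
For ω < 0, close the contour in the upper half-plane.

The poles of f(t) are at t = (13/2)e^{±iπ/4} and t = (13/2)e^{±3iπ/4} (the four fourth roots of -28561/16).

Let g(z) = f(z)e^{-iωz}; for large |z| the factor e^{-iωz} decays in the lower half-plane when ω > 0 and in the upper half-plane when ω < 0.

Case ω > 0 (lower half-plane, clockwise contour ⇒ F(ω) = -2πi·ΣRes):
  Res_{z = - \frac{13 \sqrt{2}}{4} - \frac{13 \sqrt{2} i}{4}} g(z) = \frac{4 \sqrt{2} \left(1 + i\right) e^{\frac{13 \sqrt{2} \omega \left(-1 + i\right)}{4}}}{2197}
  Res_{z = \frac{13 \sqrt{2}}{4} - \frac{13 \sqrt{2} i}{4}} g(z) = \frac{4 \sqrt{2} \left(-1 + i\right) e^{- \frac{13 \sqrt{2} \omega \left(1 + i\right)}{4}}}{2197}
  F(ω) = -2πi·ΣRes = \frac{8 \sqrt{2} \pi \left(\left(1 - i\right) e^{\frac{13 \sqrt{2} i \omega}{2}} + 1 + i\right) e^{- \frac{13 \sqrt{2} \omega \left(1 + i\right)}{4}}}{2197} = \frac{32 \pi e^{- \frac{13 \sqrt{2} \omega}{4}} \sin{\left(\frac{13 \sqrt{2} \omega}{4} + \frac{\pi}{4} \right)}}{2197}

Case ω < 0 (upper half-plane, counterclockwise contour ⇒ F(ω) = +2πi·ΣRes):
  Res_{z = \frac{13 \sqrt{2}}{4} + \frac{13 \sqrt{2} i}{4}} g(z) = - \frac{4 \sqrt{2} \left(1 + i\right) e^{\frac{13 \sqrt{2} \omega \left(1 - i\right)}{4}}}{2197}
  Res_{z = - \frac{13 \sqrt{2}}{4} + \frac{13 \sqrt{2} i}{4}} g(z) = \frac{4 \sqrt{2} \left(1 - i\right) e^{\frac{13 \sqrt{2} \omega \left(1 + i\right)}{4}}}{2197}
  F(ω) = 2πi·ΣRes = - \frac{8 \sqrt{2} i \pi \left(\left(1 + i\right) e^{\frac{13 \sqrt{2} \omega \left(1 - i\right)}{4}} - \left(1 - i\right) e^{\frac{13 \sqrt{2} \omega \left(1 + i\right)}{4}}\right)}{2197} = \frac{32 \pi e^{\frac{13 \sqrt{2} \omega}{4}} \cos{\left(\frac{13 \sqrt{2} \omega}{4} + \frac{\pi}{4} \right)}}{2197}

Both cases combine into a single formula in |ω|:

F(ω) = \frac{32 \pi e^{- \frac{13 \sqrt{2} \left|{\omega}\right|}{4}} \sin{\left(\frac{13 \sqrt{2} \left|{\omega}\right|}{4} + \frac{\pi}{4} \right)}}{2197}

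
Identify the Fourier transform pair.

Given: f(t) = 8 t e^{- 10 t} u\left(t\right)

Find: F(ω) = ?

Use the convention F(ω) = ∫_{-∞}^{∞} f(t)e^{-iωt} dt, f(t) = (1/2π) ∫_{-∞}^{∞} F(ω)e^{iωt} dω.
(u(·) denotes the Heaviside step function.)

F(ω) = \frac{8}{\left(i \omega + 10\right)^{2}}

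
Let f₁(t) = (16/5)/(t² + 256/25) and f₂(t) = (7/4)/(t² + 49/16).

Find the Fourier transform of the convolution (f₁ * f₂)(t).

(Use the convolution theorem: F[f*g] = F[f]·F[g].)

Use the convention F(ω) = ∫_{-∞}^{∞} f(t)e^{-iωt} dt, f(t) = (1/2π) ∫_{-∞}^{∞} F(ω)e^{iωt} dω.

F[f₁*f₂](ω) = \pi^{2} e^{- \frac{99 \left|{\omega}\right|}{20}}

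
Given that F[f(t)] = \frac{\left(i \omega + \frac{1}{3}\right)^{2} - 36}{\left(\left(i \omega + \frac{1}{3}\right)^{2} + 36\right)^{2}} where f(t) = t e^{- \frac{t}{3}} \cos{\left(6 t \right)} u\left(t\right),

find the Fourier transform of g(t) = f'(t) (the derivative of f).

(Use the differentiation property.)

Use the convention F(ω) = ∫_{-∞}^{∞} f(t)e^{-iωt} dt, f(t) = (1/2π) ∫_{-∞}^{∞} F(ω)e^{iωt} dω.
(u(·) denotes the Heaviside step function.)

F[g](ω) = \frac{9 i \omega \left(\left(3 i \omega + 1\right)^{2} - 324\right)}{\left(\left(3 i \omega + 1\right)^{2} + 324\right)^{2}}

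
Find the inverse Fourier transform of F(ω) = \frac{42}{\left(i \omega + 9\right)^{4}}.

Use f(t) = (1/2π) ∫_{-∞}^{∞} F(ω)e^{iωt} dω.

f(t) = 7 t^{3} e^{- 9 t} u\left(t\right)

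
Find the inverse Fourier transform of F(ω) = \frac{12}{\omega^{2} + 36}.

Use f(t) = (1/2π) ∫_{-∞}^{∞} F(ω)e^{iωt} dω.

f(t) = e^{- 6 \left|{t}\right|}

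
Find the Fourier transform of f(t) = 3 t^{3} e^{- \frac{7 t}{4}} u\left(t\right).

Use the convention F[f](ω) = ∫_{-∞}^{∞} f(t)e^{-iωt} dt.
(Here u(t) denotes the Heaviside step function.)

F(ω) = \frac{4608}{\left(4 i \omega + 7\right)^{4}}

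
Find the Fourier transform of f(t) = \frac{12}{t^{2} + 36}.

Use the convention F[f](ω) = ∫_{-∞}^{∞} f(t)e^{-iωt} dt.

F(ω) = 2 \pi e^{- 6 \left|{\omega}\right|}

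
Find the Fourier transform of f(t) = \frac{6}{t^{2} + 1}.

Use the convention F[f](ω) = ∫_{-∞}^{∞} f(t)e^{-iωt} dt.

F(ω) = 6 \pi e^{- \left|{\omega}\right|}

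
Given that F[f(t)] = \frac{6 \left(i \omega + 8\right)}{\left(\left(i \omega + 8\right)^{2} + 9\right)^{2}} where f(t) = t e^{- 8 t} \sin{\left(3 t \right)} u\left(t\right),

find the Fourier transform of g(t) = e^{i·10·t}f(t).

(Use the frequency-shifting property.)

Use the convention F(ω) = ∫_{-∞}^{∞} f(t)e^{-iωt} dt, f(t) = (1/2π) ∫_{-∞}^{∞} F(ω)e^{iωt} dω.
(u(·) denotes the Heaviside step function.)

F[g](ω) = \frac{6 \left(i \left(\omega - 10\right) + 8\right)}{\left(\left(i \left(\omega - 10\right) + 8\right)^{2} + 9\right)^{2}}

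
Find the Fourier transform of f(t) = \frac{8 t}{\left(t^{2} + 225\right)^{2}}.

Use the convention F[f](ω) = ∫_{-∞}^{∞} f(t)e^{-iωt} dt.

F(ω) = - \frac{4 i \pi \omega e^{- 15 \left|{\omega}\right|}}{15}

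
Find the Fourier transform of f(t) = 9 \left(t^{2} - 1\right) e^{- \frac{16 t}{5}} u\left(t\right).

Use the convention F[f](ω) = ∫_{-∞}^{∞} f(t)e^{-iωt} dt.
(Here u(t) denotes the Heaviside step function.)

F(ω) = \frac{45 \left(250 i \omega - \left(5 i \omega + 16\right)^{3} + 800\right)}{\left(5 i \omega + 16\right)^{4}}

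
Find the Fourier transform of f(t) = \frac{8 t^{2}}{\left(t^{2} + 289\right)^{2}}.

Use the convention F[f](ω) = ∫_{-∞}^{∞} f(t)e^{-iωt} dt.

F(ω) = \frac{4 \pi \left(1 - 17 \left|{\omega}\right|\right) e^{- 17 \left|{\omega}\right|}}{17}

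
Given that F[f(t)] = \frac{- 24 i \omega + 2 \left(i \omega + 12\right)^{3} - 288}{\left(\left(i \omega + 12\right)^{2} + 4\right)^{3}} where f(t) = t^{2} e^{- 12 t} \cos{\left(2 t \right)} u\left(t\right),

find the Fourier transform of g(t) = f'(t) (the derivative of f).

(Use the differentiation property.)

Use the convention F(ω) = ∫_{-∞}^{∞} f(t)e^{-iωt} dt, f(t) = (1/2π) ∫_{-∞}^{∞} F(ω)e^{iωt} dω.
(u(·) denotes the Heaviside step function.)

F[g](ω) = - \frac{2 i \omega \left(12 i \omega - \left(i \omega + 12\right)^{3} + 144\right)}{\left(\left(i \omega + 12\right)^{2} + 4\right)^{3}}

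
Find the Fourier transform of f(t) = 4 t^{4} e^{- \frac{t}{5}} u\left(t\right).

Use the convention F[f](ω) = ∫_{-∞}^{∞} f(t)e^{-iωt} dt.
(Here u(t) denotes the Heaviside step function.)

F(ω) = \frac{300000}{\left(5 i \omega + 1\right)^{5}}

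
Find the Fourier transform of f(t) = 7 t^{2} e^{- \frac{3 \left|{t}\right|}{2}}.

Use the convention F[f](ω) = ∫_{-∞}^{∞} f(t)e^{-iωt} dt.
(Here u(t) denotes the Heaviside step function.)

F(ω) = \frac{2016 \left(3 - 4 \omega^{2}\right)}{\left(4 \omega^{2} + 9\right)^{3}}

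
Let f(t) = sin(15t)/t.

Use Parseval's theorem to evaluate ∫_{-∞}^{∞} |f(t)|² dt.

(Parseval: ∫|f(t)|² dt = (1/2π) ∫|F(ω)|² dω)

∫|f(t)|² dt = 15 \pi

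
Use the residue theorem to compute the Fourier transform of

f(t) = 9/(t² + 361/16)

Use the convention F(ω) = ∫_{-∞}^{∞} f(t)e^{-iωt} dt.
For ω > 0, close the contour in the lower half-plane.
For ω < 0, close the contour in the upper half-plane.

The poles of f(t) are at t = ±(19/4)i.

Let g(z) = f(z)e^{-iωz}; for large |z| the factor e^{-iωz} decays in the lower half-plane when ω > 0 and in the upper half-plane when ω < 0.

Case ω > 0 (lower half-plane, clockwise contour ⇒ F(ω) = -2πi·ΣRes):
  Res_{z = - \frac{19 i}{4}} g(z) = \frac{18 i e^{- \frac{19 \omega}{4}}}{19}
  F(ω) = -2πi·ΣRes = \frac{36 \pi e^{- \frac{19 \omega}{4}}}{19}

Case ω < 0 (upper half-plane, counterclockwise contour ⇒ F(ω) = +2πi·ΣRes):
  Res_{z = \frac{19 i}{4}} g(z) = - \frac{18 i e^{\frac{19 \omega}{4}}}{19}
  F(ω) = 2πi·ΣRes = \frac{36 \pi e^{\frac{19 \omega}{4}}}{19}

Both cases combine into a single formula in |ω|:

F(ω) = \frac{36 \pi e^{- \frac{19 \left|{\omega}\right|}{4}}}{19}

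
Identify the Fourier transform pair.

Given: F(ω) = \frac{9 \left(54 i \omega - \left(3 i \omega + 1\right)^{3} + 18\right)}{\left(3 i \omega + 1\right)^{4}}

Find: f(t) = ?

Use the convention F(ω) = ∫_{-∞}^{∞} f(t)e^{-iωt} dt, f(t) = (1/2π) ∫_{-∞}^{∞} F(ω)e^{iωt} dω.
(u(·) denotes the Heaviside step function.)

f(t) = 3 \left(t^{2} - 1\right) e^{- \frac{t}{3}} u\left(t\right)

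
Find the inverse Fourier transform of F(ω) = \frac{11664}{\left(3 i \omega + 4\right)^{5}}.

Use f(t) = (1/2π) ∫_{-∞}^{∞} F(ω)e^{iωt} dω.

f(t) = 2 t^{4} e^{- \frac{4 t}{3}} u\left(t\right)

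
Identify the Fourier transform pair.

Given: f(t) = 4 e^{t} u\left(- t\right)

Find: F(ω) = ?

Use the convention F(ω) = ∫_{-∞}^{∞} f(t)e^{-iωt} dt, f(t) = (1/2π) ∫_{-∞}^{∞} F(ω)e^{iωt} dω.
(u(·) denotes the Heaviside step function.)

F(ω) = \frac{4 i}{\omega + i}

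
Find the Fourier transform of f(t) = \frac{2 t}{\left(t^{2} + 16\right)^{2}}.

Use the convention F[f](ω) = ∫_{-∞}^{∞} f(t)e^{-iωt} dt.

F(ω) = - \frac{i \pi \omega e^{- 4 \left|{\omega}\right|}}{4}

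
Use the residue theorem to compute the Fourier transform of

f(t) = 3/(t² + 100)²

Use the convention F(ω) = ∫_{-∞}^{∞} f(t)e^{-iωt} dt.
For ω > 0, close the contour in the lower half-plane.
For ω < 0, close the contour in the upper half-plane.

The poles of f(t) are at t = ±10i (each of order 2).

Let g(z) = f(z)e^{-iωz}; for large |z| the factor e^{-iωz} decays in the lower half-plane when ω > 0 and in the upper half-plane when ω < 0.

Case ω > 0 (lower half-plane, clockwise contour ⇒ F(ω) = -2πi·ΣRes):
  Res_{z = - 10 i} g(z) = \frac{3 i \left(10 \omega + 1\right) e^{- 10 \omega}}{4000} (pole of order 2)
  F(ω) = -2πi·ΣRes = \frac{3 \pi \left(10 \omega + 1\right) e^{- 10 \omega}}{2000}

Case ω < 0 (upper half-plane, counterclockwise contour ⇒ F(ω) = +2πi·ΣRes):
  Res_{z = 10 i} g(z) = \frac{3 i \left(10 \omega - 1\right) e^{10 \omega}}{4000} (pole of order 2)
  F(ω) = 2πi·ΣRes = \frac{3 \pi \left(1 - 10 \omega\right) e^{10 \omega}}{2000}

Both cases combine into a single formula in |ω|:

F(ω) = \frac{3 \pi \left(10 \left|{\omega}\right| + 1\right) e^{- 10 \left|{\omega}\right|}}{2000}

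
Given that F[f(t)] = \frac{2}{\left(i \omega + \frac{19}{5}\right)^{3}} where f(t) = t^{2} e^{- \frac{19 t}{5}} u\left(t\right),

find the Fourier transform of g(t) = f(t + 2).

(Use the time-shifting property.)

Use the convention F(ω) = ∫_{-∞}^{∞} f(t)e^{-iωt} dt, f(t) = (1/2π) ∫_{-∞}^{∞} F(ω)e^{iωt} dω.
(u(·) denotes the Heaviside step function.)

F[g](ω) = \frac{250 e^{2 i \omega}}{\left(5 i \omega + 19\right)^{3}}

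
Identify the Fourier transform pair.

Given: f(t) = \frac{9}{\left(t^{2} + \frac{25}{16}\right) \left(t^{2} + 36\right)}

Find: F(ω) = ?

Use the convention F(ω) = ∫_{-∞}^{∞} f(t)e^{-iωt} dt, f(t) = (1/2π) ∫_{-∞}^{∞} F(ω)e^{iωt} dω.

F(ω) = - \frac{24 \pi e^{- 6 \left|{\omega}\right|}}{551} + \frac{576 \pi e^{- \frac{5 \left|{\omega}\right|}{4}}}{2755}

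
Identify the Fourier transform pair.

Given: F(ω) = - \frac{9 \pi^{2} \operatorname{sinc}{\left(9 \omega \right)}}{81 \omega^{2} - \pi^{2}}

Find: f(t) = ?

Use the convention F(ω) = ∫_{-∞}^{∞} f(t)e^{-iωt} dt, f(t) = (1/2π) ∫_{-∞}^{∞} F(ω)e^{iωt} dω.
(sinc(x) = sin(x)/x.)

f(t) = \begin{cases} \cos^{2}{\left(\frac{\pi t}{18} \right)} & \text{for}\: \left|{t}\right| < 9 \\0 & \text{otherwise} \end{cases}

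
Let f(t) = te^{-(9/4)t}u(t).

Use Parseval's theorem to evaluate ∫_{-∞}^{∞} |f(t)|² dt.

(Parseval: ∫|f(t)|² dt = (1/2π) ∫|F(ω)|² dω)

∫|f(t)|² dt = \frac{16}{729}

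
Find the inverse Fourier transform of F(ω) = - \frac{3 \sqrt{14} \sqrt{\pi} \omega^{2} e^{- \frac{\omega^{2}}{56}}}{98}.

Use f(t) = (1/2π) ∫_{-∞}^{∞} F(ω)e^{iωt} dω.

f(t) = 6 \left(56 t^{2} - 2\right) e^{- 14 t^{2}}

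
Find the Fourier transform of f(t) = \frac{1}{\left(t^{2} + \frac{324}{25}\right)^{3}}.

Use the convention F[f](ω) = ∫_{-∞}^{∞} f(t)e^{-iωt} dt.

F(ω) = \frac{125 \pi \left(108 \omega^{2} + 90 \left|{\omega}\right| + 25\right) e^{- \frac{18 \left|{\omega}\right|}{5}}}{5038848}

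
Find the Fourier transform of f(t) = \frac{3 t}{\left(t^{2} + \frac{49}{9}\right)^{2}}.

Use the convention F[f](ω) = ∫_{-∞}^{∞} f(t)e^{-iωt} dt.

F(ω) = - \frac{9 i \pi \omega e^{- \frac{7 \left|{\omega}\right|}{3}}}{14}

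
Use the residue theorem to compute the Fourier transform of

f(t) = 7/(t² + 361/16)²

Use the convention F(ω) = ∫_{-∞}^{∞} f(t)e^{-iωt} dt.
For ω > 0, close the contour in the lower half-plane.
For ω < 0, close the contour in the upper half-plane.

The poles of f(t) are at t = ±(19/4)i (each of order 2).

Let g(z) = f(z)e^{-iωz}; for large |z| the factor e^{-iωz} decays in the lower half-plane when ω > 0 and in the upper half-plane when ω < 0.

Case ω > 0 (lower half-plane, clockwise contour ⇒ F(ω) = -2πi·ΣRes):
  Res_{z = - \frac{19 i}{4}} g(z) = \frac{28 i \left(19 \omega + 4\right) e^{- \frac{19 \omega}{4}}}{6859} (pole of order 2)
  F(ω) = -2πi·ΣRes = \frac{56 \pi \left(19 \omega + 4\right) e^{- \frac{19 \omega}{4}}}{6859}

Case ω < 0 (upper half-plane, counterclockwise contour ⇒ F(ω) = +2πi·ΣRes):
  Res_{z = \frac{19 i}{4}} g(z) = \frac{28 i \left(19 \omega - 4\right) e^{\frac{19 \omega}{4}}}{6859} (pole of order 2)
  F(ω) = 2πi·ΣRes = \frac{56 \pi \left(4 - 19 \omega\right) e^{\frac{19 \omega}{4}}}{6859}

Both cases combine into a single formula in |ω|:

F(ω) = \frac{56 \pi \left(19 \left|{\omega}\right| + 4\right) e^{- \frac{19 \left|{\omega}\right|}{4}}}{6859}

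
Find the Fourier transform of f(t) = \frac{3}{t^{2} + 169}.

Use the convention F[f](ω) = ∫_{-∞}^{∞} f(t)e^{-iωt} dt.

F(ω) = \frac{3 \pi e^{- 13 \left|{\omega}\right|}}{13}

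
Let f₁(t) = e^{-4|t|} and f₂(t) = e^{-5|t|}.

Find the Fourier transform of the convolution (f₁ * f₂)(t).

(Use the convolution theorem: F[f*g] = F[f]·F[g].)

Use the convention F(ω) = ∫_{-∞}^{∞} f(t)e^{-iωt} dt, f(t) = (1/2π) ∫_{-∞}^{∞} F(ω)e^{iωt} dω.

F[f₁*f₂](ω) = \frac{80}{\left(\omega^{2} + 16\right) \left(\omega^{2} + 25\right)}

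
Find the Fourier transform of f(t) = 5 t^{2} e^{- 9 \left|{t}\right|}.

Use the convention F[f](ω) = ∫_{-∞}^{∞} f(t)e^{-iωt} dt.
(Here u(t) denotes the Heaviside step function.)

F(ω) = \frac{540 \left(27 - \omega^{2}\right)}{\left(\omega^{2} + 81\right)^{3}}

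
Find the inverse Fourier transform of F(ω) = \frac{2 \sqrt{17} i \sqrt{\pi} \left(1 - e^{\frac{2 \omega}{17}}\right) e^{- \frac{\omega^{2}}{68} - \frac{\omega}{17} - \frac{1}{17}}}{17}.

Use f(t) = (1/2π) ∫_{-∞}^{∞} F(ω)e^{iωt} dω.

f(t) = 4 e^{- 17 t^{2}} \sin{\left(2 t \right)}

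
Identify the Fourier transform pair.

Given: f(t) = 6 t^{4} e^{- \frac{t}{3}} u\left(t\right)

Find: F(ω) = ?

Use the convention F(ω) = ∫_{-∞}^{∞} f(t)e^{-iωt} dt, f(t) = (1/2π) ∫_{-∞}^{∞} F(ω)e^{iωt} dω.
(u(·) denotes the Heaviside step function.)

F(ω) = \frac{34992}{\left(3 i \omega + 1\right)^{5}}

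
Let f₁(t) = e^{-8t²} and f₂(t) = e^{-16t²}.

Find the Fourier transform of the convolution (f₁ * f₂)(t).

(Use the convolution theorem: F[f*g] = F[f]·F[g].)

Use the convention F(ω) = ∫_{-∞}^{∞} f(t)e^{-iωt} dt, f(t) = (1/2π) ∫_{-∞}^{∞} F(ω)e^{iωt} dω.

F[f₁*f₂](ω) = \frac{\sqrt{2} \pi e^{- \frac{3 \omega^{2}}{64}}}{16}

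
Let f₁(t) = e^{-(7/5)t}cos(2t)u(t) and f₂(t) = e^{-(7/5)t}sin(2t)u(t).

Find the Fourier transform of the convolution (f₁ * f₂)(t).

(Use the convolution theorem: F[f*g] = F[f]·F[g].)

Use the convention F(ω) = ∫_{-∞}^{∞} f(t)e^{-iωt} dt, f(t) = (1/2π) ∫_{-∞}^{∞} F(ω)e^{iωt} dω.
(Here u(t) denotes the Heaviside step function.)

F[f₁*f₂](ω) = \frac{250 \left(5 i \omega + 7\right)}{\left(\left(5 i \omega + 7\right)^{2} + 100\right)^{2}}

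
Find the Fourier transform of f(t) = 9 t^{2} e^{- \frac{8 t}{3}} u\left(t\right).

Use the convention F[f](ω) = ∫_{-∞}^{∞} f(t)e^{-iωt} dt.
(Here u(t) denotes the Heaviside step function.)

F(ω) = \frac{486}{\left(3 i \omega + 8\right)^{3}}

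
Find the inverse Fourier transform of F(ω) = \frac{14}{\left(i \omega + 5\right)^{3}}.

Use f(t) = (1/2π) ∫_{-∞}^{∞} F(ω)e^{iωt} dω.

f(t) = 7 t^{2} e^{- 5 t} u\left(t\right)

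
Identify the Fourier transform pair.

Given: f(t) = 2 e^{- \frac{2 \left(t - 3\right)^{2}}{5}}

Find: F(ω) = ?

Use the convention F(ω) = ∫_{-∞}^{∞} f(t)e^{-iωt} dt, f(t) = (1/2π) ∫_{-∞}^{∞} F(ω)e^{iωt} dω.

F(ω) = \sqrt{10} \sqrt{\pi} e^{- \frac{\omega \left(5 \omega + 24 i\right)}{8}}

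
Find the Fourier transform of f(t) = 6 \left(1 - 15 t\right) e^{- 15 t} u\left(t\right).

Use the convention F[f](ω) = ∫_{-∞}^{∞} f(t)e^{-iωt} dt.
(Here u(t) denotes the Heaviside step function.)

F(ω) = \frac{6 i \omega}{- \omega^{2} + 30 i \omega + 225}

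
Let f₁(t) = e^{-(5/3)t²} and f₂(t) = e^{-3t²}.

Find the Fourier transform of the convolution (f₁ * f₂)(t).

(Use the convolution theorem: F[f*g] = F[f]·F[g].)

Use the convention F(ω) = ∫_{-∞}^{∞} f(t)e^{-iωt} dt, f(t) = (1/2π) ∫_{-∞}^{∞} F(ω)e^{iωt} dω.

F[f₁*f₂](ω) = \frac{\sqrt{5} \pi e^{- \frac{7 \omega^{2}}{30}}}{5}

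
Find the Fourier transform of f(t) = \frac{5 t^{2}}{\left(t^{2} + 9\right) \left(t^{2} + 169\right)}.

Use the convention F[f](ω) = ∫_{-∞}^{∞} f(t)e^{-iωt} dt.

F(ω) = \frac{\pi \left(13 - 3 e^{10 \left|{\omega}\right|}\right) e^{- 13 \left|{\omega}\right|}}{32}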